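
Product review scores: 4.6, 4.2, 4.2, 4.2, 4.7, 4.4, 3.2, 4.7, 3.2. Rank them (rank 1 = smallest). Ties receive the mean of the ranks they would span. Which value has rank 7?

4.6

Sorted (ascending): 3.2, 3.2, 4.2, 4.2, 4.2, 4.4, 4.6, 4.7, 4.7
The 2 values of 3.2 occupy positions 1–2 → average rank (1+2)/2 = 1.5.
The 3 values of 4.2 occupy positions 3–5 → average rank 4.
The 2 values of 4.7 occupy positions 8–9 → average rank (8+9)/2 = 8.5.
Rank 7 → value 4.6.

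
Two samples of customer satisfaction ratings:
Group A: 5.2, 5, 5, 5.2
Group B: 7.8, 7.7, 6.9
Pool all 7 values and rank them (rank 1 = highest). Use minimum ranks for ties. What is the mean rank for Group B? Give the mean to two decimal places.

2.00

Sorted (descending): 7.8, 7.7, 6.9, 5.2, 5.2, 5, 5
The 2 values of 5.2 occupy positions 4–5 → each gets rank 4.
The 2 values of 5 occupy positions 6–7 → each gets rank 6.
Group B values → pooled ranks: 7.8→1, 7.7→2, 6.9→3
Mean rank = (1 + 2 + 3) / 3 = 2.00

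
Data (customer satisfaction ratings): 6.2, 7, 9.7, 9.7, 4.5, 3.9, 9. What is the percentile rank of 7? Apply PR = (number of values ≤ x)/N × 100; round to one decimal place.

N = 7.
Strictly below 7: 3. Equal to 7: 1.
PR = 4/7 × 100 = 57.1

57.1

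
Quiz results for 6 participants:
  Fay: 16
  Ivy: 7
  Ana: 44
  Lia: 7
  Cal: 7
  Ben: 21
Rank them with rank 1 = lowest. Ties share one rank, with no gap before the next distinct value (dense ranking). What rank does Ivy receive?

Sorted (ascending): 7, 7, 7, 16, 21, 44
The 3 values of 7 share dense rank 1.
Remaining distinct values take the next consecutive integers.
Ivy has value 7 → rank 1.

1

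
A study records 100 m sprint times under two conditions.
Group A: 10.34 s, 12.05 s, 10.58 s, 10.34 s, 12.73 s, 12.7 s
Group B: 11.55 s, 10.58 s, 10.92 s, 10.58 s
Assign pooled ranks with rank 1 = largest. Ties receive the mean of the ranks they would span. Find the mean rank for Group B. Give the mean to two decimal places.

Sorted (descending): 12.73, 12.7, 12.05, 11.55, 10.92, 10.58, 10.58, 10.58, 10.34, 10.34
The 3 values of 10.58 occupy positions 6–8 → average rank 7.
The 2 values of 10.34 occupy positions 9–10 → average rank (9+10)/2 = 9.5.
Group B values → pooled ranks: 11.55→4, 10.58→7, 10.92→5, 10.58→7
Mean rank = (4 + 7 + 5 + 7) / 4 = 5.75

5.75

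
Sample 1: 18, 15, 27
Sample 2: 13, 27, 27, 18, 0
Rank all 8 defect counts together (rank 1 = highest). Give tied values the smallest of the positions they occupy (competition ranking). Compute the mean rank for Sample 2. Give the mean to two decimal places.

Sorted (descending): 27, 27, 27, 18, 18, 15, 13, 0
The 3 values of 27 occupy positions 1–3 → each gets rank 1.
The 2 values of 18 occupy positions 4–5 → each gets rank 4.
Sample 2 values → pooled ranks: 13→7, 27→1, 27→1, 18→4, 0→8
Mean rank = (7 + 1 + 1 + 4 + 8) / 5 = 4.20

4.20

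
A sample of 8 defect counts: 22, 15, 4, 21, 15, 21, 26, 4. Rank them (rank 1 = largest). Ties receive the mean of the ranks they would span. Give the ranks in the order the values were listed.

Sorted (descending): 26, 22, 21, 21, 15, 15, 4, 4
The 2 values of 21 occupy positions 3–4 → average rank (3+4)/2 = 3.5.
The 2 values of 15 occupy positions 5–6 → average rank (5+6)/2 = 5.5.
The 2 values of 4 occupy positions 7–8 → average rank (7+8)/2 = 7.5.

2, 5.5, 7.5, 3.5, 5.5, 3.5, 1, 7.5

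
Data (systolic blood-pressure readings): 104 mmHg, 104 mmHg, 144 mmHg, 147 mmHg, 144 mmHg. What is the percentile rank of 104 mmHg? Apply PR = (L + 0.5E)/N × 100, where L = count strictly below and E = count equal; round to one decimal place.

20.0

N = 5.
Strictly below 104: 0. Equal to 104: 2.
PR = (0 + 0.5·2)/5 × 100 = 20.0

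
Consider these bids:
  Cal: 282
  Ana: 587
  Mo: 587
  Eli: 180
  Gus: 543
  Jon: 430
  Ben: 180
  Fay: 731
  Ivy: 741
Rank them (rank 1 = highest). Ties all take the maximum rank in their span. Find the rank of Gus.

5

Sorted (descending): 741, 731, 587, 587, 543, 430, 282, 180, 180
The 2 values of 587 occupy positions 3–4 → each gets rank 4.
The 2 values of 180 occupy positions 8–9 → each gets rank 9.
Gus has value 543 → rank 5.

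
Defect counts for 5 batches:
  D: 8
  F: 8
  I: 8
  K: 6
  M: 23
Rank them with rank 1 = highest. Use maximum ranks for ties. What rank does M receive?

1

Sorted (descending): 23, 8, 8, 8, 6
The 3 values of 8 occupy positions 2–4 → each gets rank 4.
M has value 23 → rank 1.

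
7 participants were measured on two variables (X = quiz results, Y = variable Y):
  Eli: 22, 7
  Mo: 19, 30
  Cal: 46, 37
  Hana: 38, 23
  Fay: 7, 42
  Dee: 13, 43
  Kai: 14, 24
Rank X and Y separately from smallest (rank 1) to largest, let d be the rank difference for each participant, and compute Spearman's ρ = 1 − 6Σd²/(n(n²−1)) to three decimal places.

Ranks of variable 1: 5, 4, 7, 6, 1, 2, 3
Ranks of variable 2: 1, 4, 5, 2, 6, 7, 3
d = r₁ − r₂: 4, 0, 2, 4, -5, -5, 0
d²: 16, 0, 4, 16, 25, 25, 0; Σd² = 86
ρ = 1 − 6·86/(7·48) = 1 − 516/336 = -0.536

-0.536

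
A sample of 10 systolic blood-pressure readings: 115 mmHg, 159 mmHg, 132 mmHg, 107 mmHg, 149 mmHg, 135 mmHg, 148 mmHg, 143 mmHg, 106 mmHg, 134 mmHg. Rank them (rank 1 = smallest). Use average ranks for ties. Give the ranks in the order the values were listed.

Sorted (ascending): 106, 107, 115, 132, 134, 135, 143, 148, 149, 159
No ties — each value takes its position as its rank.

3, 10, 4, 2, 9, 6, 8, 7, 1, 5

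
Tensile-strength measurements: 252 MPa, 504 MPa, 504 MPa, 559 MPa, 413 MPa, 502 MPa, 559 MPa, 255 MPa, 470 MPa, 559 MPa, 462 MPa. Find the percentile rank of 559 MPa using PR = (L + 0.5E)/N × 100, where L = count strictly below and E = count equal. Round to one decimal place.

86.4

N = 11.
Strictly below 559: 8. Equal to 559: 3.
PR = (8 + 0.5·3)/11 × 100 = 86.4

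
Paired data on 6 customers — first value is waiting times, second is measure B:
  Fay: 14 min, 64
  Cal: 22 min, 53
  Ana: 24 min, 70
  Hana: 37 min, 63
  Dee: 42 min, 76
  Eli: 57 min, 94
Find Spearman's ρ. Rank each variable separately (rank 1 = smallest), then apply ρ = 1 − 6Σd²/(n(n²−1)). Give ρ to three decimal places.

0.714

Ranks of variable 1: 1, 2, 3, 4, 5, 6
Ranks of variable 2: 3, 1, 4, 2, 5, 6
d = r₁ − r₂: -2, 1, -1, 2, 0, 0
d²: 4, 1, 1, 4, 0, 0; Σd² = 10
ρ = 1 − 6·10/(6·35) = 1 − 60/210 = 0.714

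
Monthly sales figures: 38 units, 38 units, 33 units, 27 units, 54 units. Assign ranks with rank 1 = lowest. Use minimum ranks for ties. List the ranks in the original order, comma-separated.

3, 3, 2, 1, 5

Sorted (ascending): 27, 33, 38, 38, 54
The 2 values of 38 occupy positions 3–4 → each gets rank 3.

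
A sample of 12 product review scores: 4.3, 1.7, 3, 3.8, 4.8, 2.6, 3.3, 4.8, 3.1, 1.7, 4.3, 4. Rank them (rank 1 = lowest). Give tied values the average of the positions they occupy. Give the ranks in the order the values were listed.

9.5, 1.5, 4, 7, 11.5, 3, 6, 11.5, 5, 1.5, 9.5, 8

Sorted (ascending): 1.7, 1.7, 2.6, 3, 3.1, 3.3, 3.8, 4, 4.3, 4.3, 4.8, 4.8
The 2 values of 1.7 occupy positions 1–2 → average rank (1+2)/2 = 1.5.
The 2 values of 4.3 occupy positions 9–10 → average rank (9+10)/2 = 9.5.
The 2 values of 4.8 occupy positions 11–12 → average rank (11+12)/2 = 11.5.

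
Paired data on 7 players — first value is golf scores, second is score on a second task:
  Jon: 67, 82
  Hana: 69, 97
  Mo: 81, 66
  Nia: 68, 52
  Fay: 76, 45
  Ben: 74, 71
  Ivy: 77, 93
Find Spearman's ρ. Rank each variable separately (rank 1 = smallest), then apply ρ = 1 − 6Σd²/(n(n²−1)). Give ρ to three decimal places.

Ranks of variable 1: 1, 3, 7, 2, 5, 4, 6
Ranks of variable 2: 5, 7, 3, 2, 1, 4, 6
d = r₁ − r₂: -4, -4, 4, 0, 4, 0, 0
d²: 16, 16, 16, 0, 16, 0, 0; Σd² = 64
ρ = 1 − 6·64/(7·48) = 1 − 384/336 = -0.143

-0.143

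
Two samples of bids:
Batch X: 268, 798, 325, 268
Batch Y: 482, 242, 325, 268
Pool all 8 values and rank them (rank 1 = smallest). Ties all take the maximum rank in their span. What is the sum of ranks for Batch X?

22

Sorted (ascending): 242, 268, 268, 268, 325, 325, 482, 798
The 3 values of 268 occupy positions 2–4 → each gets rank 4.
The 2 values of 325 occupy positions 5–6 → each gets rank 6.
Batch X values → pooled ranks: 268→4, 798→8, 325→6, 268→4
Rank sum = 4 + 8 + 6 + 4 = 22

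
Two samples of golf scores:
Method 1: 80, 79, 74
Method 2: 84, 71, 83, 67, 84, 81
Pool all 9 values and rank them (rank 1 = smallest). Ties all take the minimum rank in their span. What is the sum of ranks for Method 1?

Sorted (ascending): 67, 71, 74, 79, 80, 81, 83, 84, 84
The 2 values of 84 occupy positions 8–9 → each gets rank 8.
Method 1 values → pooled ranks: 80→5, 79→4, 74→3
Rank sum = 5 + 4 + 3 = 12

12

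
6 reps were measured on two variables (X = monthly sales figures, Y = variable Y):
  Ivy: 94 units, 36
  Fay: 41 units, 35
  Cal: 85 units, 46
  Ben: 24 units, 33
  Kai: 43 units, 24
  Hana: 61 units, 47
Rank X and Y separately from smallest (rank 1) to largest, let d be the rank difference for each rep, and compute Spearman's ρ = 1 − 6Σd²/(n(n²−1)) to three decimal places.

0.600

Ranks of variable 1: 6, 2, 5, 1, 3, 4
Ranks of variable 2: 4, 3, 5, 2, 1, 6
d = r₁ − r₂: 2, -1, 0, -1, 2, -2
d²: 4, 1, 0, 1, 4, 4; Σd² = 14
ρ = 1 − 6·14/(6·35) = 1 − 84/210 = 0.600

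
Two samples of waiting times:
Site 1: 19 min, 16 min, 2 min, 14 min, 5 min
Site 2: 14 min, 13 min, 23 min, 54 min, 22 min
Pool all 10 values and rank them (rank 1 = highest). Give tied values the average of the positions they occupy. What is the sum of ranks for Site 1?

34.5

Sorted (descending): 54, 23, 22, 19, 16, 14, 14, 13, 5, 2
The 2 values of 14 occupy positions 6–7 → average rank (6+7)/2 = 6.5.
Site 1 values → pooled ranks: 19→4, 16→5, 2→10, 14→6.5, 5→9
Rank sum = 4 + 5 + 10 + 6.5 + 9 = 34.5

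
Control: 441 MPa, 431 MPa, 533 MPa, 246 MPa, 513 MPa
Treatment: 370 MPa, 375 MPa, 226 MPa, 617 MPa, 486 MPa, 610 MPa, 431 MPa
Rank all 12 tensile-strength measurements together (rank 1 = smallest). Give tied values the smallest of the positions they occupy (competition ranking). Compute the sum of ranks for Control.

Sorted (ascending): 226, 246, 370, 375, 431, 431, 441, 486, 513, 533, 610, 617
The 2 values of 431 occupy positions 5–6 → each gets rank 5.
Control values → pooled ranks: 441→7, 431→5, 533→10, 246→2, 513→9
Rank sum = 7 + 5 + 10 + 2 + 9 = 33

33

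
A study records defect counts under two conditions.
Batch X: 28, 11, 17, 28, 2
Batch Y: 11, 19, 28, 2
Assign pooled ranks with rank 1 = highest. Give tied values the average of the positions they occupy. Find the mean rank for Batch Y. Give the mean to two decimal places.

5.25

Sorted (descending): 28, 28, 28, 19, 17, 11, 11, 2, 2
The 3 values of 28 occupy positions 1–3 → average rank 2.
The 2 values of 11 occupy positions 6–7 → average rank (6+7)/2 = 6.5.
The 2 values of 2 occupy positions 8–9 → average rank (8+9)/2 = 8.5.
Batch Y values → pooled ranks: 11→6.5, 19→4, 28→2, 2→8.5
Mean rank = (6.5 + 4 + 2 + 8.5) / 4 = 5.25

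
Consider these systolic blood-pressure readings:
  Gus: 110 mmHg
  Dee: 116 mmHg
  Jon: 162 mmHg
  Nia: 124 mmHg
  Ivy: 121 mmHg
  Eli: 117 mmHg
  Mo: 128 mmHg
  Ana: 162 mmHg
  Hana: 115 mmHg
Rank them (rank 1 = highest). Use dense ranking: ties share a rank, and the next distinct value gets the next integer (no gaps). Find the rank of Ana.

Sorted (descending): 162, 162, 128, 124, 121, 117, 116, 115, 110
The 2 values of 162 share dense rank 1.
Remaining distinct values take the next consecutive integers.
Ana has value 162 mmHg → rank 1.

1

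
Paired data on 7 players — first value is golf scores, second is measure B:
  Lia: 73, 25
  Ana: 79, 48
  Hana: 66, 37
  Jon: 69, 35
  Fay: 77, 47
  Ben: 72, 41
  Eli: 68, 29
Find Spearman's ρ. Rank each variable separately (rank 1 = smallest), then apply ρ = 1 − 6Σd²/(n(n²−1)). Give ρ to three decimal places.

Ranks of variable 1: 5, 7, 1, 3, 6, 4, 2
Ranks of variable 2: 1, 7, 4, 3, 6, 5, 2
d = r₁ − r₂: 4, 0, -3, 0, 0, -1, 0
d²: 16, 0, 9, 0, 0, 1, 0; Σd² = 26
ρ = 1 − 6·26/(7·48) = 1 − 156/336 = 0.536

0.536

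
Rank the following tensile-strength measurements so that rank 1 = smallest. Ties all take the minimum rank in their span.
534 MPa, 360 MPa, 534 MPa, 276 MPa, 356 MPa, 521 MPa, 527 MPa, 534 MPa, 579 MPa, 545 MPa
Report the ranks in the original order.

Sorted (ascending): 276, 356, 360, 521, 527, 534, 534, 534, 545, 579
The 3 values of 534 occupy positions 6–8 → each gets rank 6.

6, 3, 6, 1, 2, 4, 5, 6, 10, 9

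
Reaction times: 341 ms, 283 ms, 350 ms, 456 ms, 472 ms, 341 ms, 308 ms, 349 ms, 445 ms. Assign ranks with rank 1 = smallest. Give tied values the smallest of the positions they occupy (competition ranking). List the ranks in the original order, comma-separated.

Sorted (ascending): 283, 308, 341, 341, 349, 350, 445, 456, 472
The 2 values of 341 occupy positions 3–4 → each gets rank 3.

3, 1, 6, 8, 9, 3, 2, 5, 7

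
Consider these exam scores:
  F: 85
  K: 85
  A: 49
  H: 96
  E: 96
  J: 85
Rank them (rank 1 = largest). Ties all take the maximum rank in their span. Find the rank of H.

2

Sorted (descending): 96, 96, 85, 85, 85, 49
The 2 values of 96 occupy positions 1–2 → each gets rank 2.
The 3 values of 85 occupy positions 3–5 → each gets rank 5.
H has value 96 → rank 2.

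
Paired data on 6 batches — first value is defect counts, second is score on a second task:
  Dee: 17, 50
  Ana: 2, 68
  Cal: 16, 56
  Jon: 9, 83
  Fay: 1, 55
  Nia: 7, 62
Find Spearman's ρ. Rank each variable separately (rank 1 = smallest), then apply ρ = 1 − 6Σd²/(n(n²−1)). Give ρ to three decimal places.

-0.257

Ranks of variable 1: 6, 2, 5, 4, 1, 3
Ranks of variable 2: 1, 5, 3, 6, 2, 4
d = r₁ − r₂: 5, -3, 2, -2, -1, -1
d²: 25, 9, 4, 4, 1, 1; Σd² = 44
ρ = 1 − 6·44/(6·35) = 1 − 264/210 = -0.257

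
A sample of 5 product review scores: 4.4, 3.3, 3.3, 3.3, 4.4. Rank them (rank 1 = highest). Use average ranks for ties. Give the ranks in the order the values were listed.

Sorted (descending): 4.4, 4.4, 3.3, 3.3, 3.3
The 2 values of 4.4 occupy positions 1–2 → average rank (1+2)/2 = 1.5.
The 3 values of 3.3 occupy positions 3–5 → average rank 4.

1.5, 4, 4, 4, 1.5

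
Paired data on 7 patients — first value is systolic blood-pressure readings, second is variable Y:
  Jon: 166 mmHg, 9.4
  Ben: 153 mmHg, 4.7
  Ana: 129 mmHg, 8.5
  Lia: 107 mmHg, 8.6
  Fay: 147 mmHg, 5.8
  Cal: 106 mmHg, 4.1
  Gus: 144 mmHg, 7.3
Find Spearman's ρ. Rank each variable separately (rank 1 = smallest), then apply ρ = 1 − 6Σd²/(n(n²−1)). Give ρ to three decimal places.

0.286

Ranks of variable 1: 7, 6, 3, 2, 5, 1, 4
Ranks of variable 2: 7, 2, 5, 6, 3, 1, 4
d = r₁ − r₂: 0, 4, -2, -4, 2, 0, 0
d²: 0, 16, 4, 16, 4, 0, 0; Σd² = 40
ρ = 1 − 6·40/(7·48) = 1 − 240/336 = 0.286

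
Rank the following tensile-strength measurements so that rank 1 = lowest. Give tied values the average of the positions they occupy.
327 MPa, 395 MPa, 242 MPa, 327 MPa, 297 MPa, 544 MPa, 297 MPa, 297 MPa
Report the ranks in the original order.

5.5, 7, 1, 5.5, 3, 8, 3, 3

Sorted (ascending): 242, 297, 297, 297, 327, 327, 395, 544
The 3 values of 297 occupy positions 2–4 → average rank 3.
The 2 values of 327 occupy positions 5–6 → average rank (5+6)/2 = 5.5.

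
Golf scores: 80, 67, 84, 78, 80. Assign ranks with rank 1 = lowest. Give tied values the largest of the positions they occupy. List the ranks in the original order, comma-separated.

Sorted (ascending): 67, 78, 80, 80, 84
The 2 values of 80 occupy positions 3–4 → each gets rank 4.

4, 1, 5, 2, 4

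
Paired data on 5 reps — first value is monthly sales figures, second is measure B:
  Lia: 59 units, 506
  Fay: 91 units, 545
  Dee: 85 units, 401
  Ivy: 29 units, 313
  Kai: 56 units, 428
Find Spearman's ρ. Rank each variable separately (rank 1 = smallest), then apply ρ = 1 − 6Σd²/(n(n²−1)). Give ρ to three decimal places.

0.700

Ranks of variable 1: 3, 5, 4, 1, 2
Ranks of variable 2: 4, 5, 2, 1, 3
d = r₁ − r₂: -1, 0, 2, 0, -1
d²: 1, 0, 4, 0, 1; Σd² = 6
ρ = 1 − 6·6/(5·24) = 1 − 36/120 = 0.700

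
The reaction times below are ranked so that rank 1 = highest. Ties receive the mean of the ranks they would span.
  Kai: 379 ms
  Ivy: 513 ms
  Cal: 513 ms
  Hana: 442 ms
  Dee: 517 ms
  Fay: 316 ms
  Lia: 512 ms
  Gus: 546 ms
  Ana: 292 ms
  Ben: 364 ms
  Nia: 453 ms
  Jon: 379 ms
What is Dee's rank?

Sorted (descending): 546, 517, 513, 513, 512, 453, 442, 379, 379, 364, 316, 292
The 2 values of 513 occupy positions 3–4 → average rank (3+4)/2 = 3.5.
The 2 values of 379 occupy positions 8–9 → average rank (8+9)/2 = 8.5.
Dee has value 517 ms → rank 2.

2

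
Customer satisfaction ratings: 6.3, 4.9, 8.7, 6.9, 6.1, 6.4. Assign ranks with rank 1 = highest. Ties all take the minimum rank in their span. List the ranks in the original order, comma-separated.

4, 6, 1, 2, 5, 3

Sorted (descending): 8.7, 6.9, 6.4, 6.3, 6.1, 4.9
No ties — each value takes its position as its rank.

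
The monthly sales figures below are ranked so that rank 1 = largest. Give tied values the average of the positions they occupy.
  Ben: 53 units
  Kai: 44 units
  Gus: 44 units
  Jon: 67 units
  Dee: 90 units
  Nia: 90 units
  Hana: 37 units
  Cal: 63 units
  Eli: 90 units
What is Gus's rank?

Sorted (descending): 90, 90, 90, 67, 63, 53, 44, 44, 37
The 3 values of 90 occupy positions 1–3 → average rank 2.
The 2 values of 44 occupy positions 7–8 → average rank (7+8)/2 = 7.5.
Gus has value 44 units → rank 7.5.

7.5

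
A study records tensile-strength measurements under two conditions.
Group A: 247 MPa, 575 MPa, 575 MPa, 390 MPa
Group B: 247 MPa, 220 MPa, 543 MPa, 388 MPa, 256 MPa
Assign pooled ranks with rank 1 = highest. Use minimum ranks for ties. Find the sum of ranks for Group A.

13

Sorted (descending): 575, 575, 543, 390, 388, 256, 247, 247, 220
The 2 values of 575 occupy positions 1–2 → each gets rank 1.
The 2 values of 247 occupy positions 7–8 → each gets rank 7.
Group A values → pooled ranks: 247→7, 575→1, 575→1, 390→4
Rank sum = 7 + 1 + 1 + 4 = 13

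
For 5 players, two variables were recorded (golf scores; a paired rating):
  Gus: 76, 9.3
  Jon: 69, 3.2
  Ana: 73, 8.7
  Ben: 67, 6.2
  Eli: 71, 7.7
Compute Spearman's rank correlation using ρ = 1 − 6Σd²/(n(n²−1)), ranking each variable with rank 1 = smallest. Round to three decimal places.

Ranks of variable 1: 5, 2, 4, 1, 3
Ranks of variable 2: 5, 1, 4, 2, 3
d = r₁ − r₂: 0, 1, 0, -1, 0
d²: 0, 1, 0, 1, 0; Σd² = 2
ρ = 1 − 6·2/(5·24) = 1 − 12/120 = 0.900

0.900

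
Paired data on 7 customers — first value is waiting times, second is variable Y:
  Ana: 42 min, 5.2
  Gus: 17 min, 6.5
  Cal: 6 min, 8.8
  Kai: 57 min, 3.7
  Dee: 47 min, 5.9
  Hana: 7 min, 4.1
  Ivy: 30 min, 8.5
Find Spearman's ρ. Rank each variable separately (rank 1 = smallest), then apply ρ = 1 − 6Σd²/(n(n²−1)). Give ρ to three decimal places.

Ranks of variable 1: 5, 3, 1, 7, 6, 2, 4
Ranks of variable 2: 3, 5, 7, 1, 4, 2, 6
d = r₁ − r₂: 2, -2, -6, 6, 2, 0, -2
d²: 4, 4, 36, 36, 4, 0, 4; Σd² = 88
ρ = 1 − 6·88/(7·48) = 1 − 528/336 = -0.571

-0.571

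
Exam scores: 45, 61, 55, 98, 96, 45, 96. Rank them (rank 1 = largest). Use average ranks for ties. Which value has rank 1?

Sorted (descending): 98, 96, 96, 61, 55, 45, 45
The 2 values of 96 occupy positions 2–3 → average rank (2+3)/2 = 2.5.
The 2 values of 45 occupy positions 6–7 → average rank (6+7)/2 = 6.5.
Rank 1 → value 98.

98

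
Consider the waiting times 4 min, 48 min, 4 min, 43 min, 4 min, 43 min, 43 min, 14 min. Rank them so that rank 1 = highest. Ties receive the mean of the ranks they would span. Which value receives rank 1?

Sorted (descending): 48, 43, 43, 43, 14, 4, 4, 4
The 3 values of 43 occupy positions 2–4 → average rank 3.
The 3 values of 4 occupy positions 6–8 → average rank 7.
Rank 1 → value 48.

48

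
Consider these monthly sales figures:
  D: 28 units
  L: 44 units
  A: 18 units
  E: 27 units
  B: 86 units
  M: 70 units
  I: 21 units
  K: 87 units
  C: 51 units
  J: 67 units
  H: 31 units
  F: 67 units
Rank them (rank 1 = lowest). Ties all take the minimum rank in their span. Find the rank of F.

8

Sorted (ascending): 18, 21, 27, 28, 31, 44, 51, 67, 67, 70, 86, 87
The 2 values of 67 occupy positions 8–9 → each gets rank 8.
F has value 67 units → rank 8.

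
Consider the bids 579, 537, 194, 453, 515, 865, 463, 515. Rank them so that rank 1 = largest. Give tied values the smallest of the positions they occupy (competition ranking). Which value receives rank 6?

463

Sorted (descending): 865, 579, 537, 515, 515, 463, 453, 194
The 2 values of 515 occupy positions 4–5 → each gets rank 4.
Rank 6 → value 463.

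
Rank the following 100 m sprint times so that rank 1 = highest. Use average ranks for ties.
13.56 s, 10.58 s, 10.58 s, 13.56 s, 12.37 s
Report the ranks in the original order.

Sorted (descending): 13.56, 13.56, 12.37, 10.58, 10.58
The 2 values of 13.56 occupy positions 1–2 → average rank (1+2)/2 = 1.5.
The 2 values of 10.58 occupy positions 4–5 → average rank (4+5)/2 = 4.5.

1.5, 4.5, 4.5, 1.5, 3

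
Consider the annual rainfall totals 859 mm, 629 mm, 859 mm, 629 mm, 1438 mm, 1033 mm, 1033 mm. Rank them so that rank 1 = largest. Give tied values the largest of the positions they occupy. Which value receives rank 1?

1438

Sorted (descending): 1438, 1033, 1033, 859, 859, 629, 629
The 2 values of 1033 occupy positions 2–3 → each gets rank 3.
The 2 values of 859 occupy positions 4–5 → each gets rank 5.
The 2 values of 629 occupy positions 6–7 → each gets rank 7.
Rank 1 → value 1438.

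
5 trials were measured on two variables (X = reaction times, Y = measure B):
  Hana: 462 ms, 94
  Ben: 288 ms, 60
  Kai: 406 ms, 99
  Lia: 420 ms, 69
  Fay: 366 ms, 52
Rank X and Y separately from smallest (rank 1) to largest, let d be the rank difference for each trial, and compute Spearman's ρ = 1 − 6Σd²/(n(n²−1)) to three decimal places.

0.600

Ranks of variable 1: 5, 1, 3, 4, 2
Ranks of variable 2: 4, 2, 5, 3, 1
d = r₁ − r₂: 1, -1, -2, 1, 1
d²: 1, 1, 4, 1, 1; Σd² = 8
ρ = 1 − 6·8/(5·24) = 1 − 48/120 = 0.600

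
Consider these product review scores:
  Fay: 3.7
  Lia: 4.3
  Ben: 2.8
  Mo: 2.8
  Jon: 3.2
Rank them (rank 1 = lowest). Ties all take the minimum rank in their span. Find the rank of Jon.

Sorted (ascending): 2.8, 2.8, 3.2, 3.7, 4.3
The 2 values of 2.8 occupy positions 1–2 → each gets rank 1.
Jon has value 3.2 → rank 3.

3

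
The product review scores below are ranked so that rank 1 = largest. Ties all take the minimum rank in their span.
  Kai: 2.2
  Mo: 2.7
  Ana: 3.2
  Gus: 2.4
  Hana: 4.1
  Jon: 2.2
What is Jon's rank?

Sorted (descending): 4.1, 3.2, 2.7, 2.4, 2.2, 2.2
The 2 values of 2.2 occupy positions 5–6 → each gets rank 5.
Jon has value 2.2 → rank 5.

5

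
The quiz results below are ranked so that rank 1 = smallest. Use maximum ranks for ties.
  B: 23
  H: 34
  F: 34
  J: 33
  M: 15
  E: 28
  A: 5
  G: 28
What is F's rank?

8

Sorted (ascending): 5, 15, 23, 28, 28, 33, 34, 34
The 2 values of 28 occupy positions 4–5 → each gets rank 5.
The 2 values of 34 occupy positions 7–8 → each gets rank 8.
F has value 34 → rank 8.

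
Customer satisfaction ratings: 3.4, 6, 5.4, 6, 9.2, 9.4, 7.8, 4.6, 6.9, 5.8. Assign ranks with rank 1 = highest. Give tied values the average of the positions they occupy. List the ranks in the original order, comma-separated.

Sorted (descending): 9.4, 9.2, 7.8, 6.9, 6, 6, 5.8, 5.4, 4.6, 3.4
The 2 values of 6 occupy positions 5–6 → average rank (5+6)/2 = 5.5.

10, 5.5, 8, 5.5, 2, 1, 3, 9, 4, 7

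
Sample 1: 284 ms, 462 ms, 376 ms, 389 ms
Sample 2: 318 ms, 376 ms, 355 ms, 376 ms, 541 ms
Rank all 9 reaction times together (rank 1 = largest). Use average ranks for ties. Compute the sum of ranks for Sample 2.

Sorted (descending): 541, 462, 389, 376, 376, 376, 355, 318, 284
The 3 values of 376 occupy positions 4–6 → average rank 5.
Sample 2 values → pooled ranks: 318→8, 376→5, 355→7, 376→5, 541→1
Rank sum = 8 + 5 + 7 + 5 + 1 = 26

26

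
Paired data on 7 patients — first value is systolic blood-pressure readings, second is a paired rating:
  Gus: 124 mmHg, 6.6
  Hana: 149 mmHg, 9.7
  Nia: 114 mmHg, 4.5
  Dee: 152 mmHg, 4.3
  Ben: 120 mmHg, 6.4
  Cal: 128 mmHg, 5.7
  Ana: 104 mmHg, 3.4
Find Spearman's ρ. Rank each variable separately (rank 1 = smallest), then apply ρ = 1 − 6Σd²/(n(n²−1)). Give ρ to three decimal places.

0.357

Ranks of variable 1: 4, 6, 2, 7, 3, 5, 1
Ranks of variable 2: 6, 7, 3, 2, 5, 4, 1
d = r₁ − r₂: -2, -1, -1, 5, -2, 1, 0
d²: 4, 1, 1, 25, 4, 1, 0; Σd² = 36
ρ = 1 − 6·36/(7·48) = 1 − 216/336 = 0.357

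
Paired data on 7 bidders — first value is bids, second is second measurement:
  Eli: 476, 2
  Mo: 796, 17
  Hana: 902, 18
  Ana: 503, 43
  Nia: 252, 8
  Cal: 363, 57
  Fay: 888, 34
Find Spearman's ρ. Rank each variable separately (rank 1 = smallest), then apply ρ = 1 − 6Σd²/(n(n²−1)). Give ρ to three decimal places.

Ranks of variable 1: 3, 5, 7, 4, 1, 2, 6
Ranks of variable 2: 1, 3, 4, 6, 2, 7, 5
d = r₁ − r₂: 2, 2, 3, -2, -1, -5, 1
d²: 4, 4, 9, 4, 1, 25, 1; Σd² = 48
ρ = 1 − 6·48/(7·48) = 1 − 288/336 = 0.143

0.143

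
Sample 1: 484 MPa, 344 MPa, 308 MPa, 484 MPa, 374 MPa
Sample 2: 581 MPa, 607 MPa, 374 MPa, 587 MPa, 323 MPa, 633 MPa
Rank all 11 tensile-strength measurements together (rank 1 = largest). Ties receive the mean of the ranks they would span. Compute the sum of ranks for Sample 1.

38.5

Sorted (descending): 633, 607, 587, 581, 484, 484, 374, 374, 344, 323, 308
The 2 values of 484 occupy positions 5–6 → average rank (5+6)/2 = 5.5.
The 2 values of 374 occupy positions 7–8 → average rank (7+8)/2 = 7.5.
Sample 1 values → pooled ranks: 484→5.5, 344→9, 308→11, 484→5.5, 374→7.5
Rank sum = 5.5 + 9 + 11 + 5.5 + 7.5 = 38.5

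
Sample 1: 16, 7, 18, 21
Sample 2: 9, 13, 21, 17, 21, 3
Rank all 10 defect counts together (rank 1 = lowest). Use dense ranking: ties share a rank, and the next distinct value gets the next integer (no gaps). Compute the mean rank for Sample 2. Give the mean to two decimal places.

5.00

Sorted (ascending): 3, 7, 9, 13, 16, 17, 18, 21, 21, 21
The 3 values of 21 share dense rank 8.
Remaining distinct values take the next consecutive integers.
Sample 2 values → pooled ranks: 9→3, 13→4, 21→8, 17→6, 21→8, 3→1
Mean rank = (3 + 4 + 8 + 6 + 8 + 1) / 6 = 5.00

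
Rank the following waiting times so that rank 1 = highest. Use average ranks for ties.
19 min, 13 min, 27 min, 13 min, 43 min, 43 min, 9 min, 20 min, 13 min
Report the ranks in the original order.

5, 7, 3, 7, 1.5, 1.5, 9, 4, 7

Sorted (descending): 43, 43, 27, 20, 19, 13, 13, 13, 9
The 2 values of 43 occupy positions 1–2 → average rank (1+2)/2 = 1.5.
The 3 values of 13 occupy positions 6–8 → average rank 7.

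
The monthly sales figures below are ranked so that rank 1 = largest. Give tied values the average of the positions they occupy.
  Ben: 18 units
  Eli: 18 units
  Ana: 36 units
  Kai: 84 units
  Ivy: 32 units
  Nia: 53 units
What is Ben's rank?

Sorted (descending): 84, 53, 36, 32, 18, 18
The 2 values of 18 occupy positions 5–6 → average rank (5+6)/2 = 5.5.
Ben has value 18 units → rank 5.5.

5.5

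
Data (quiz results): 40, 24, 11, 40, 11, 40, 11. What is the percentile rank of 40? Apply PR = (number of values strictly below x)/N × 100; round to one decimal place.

57.1

N = 7.
Strictly below 40: 4. Equal to 40: 3.
PR = 4/7 × 100 = 57.1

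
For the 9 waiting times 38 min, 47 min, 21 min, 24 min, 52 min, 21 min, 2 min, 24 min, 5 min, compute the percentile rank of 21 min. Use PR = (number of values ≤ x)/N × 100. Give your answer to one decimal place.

N = 9.
Strictly below 21: 2. Equal to 21: 2.
PR = 4/9 × 100 = 44.4

44.4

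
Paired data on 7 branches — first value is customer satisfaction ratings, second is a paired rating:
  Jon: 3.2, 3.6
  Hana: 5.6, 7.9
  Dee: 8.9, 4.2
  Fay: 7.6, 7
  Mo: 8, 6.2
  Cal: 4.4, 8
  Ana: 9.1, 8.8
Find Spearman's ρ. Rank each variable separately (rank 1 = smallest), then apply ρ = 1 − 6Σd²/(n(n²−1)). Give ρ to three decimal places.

Ranks of variable 1: 1, 3, 6, 4, 5, 2, 7
Ranks of variable 2: 1, 5, 2, 4, 3, 6, 7
d = r₁ − r₂: 0, -2, 4, 0, 2, -4, 0
d²: 0, 4, 16, 0, 4, 16, 0; Σd² = 40
ρ = 1 − 6·40/(7·48) = 1 − 240/336 = 0.286

0.286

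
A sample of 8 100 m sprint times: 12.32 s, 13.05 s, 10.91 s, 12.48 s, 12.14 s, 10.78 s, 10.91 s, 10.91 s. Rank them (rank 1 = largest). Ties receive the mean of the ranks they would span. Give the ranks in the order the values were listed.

3, 1, 6, 2, 4, 8, 6, 6

Sorted (descending): 13.05, 12.48, 12.32, 12.14, 10.91, 10.91, 10.91, 10.78
The 3 values of 10.91 occupy positions 5–7 → average rank 6.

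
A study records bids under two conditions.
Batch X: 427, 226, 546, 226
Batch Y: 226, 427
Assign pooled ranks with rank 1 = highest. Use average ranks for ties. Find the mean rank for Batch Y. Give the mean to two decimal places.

3.75

Sorted (descending): 546, 427, 427, 226, 226, 226
The 2 values of 427 occupy positions 2–3 → average rank (2+3)/2 = 2.5.
The 3 values of 226 occupy positions 4–6 → average rank 5.
Batch Y values → pooled ranks: 226→5, 427→2.5
Mean rank = (5 + 2.5) / 2 = 3.75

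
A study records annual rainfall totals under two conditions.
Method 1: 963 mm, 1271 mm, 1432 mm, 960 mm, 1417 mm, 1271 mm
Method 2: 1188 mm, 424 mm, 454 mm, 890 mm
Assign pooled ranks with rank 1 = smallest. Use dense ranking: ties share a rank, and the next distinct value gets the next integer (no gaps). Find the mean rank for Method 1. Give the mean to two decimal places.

Sorted (ascending): 424, 454, 890, 960, 963, 1188, 1271, 1271, 1417, 1432
The 2 values of 1271 share dense rank 7.
Remaining distinct values take the next consecutive integers.
Method 1 values → pooled ranks: 963→5, 1271→7, 1432→9, 960→4, 1417→8, 1271→7
Mean rank = (5 + 7 + 9 + 4 + 8 + 7) / 6 = 6.67

6.67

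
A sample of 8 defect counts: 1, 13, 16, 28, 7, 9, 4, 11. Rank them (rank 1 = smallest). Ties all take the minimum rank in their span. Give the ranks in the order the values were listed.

Sorted (ascending): 1, 4, 7, 9, 11, 13, 16, 28
No ties — each value takes its position as its rank.

1, 6, 7, 8, 3, 4, 2, 5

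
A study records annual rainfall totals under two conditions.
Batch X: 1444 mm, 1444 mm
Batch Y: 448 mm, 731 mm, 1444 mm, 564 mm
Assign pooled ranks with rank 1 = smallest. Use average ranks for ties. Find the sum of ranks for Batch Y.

11

Sorted (ascending): 448, 564, 731, 1444, 1444, 1444
The 3 values of 1444 occupy positions 4–6 → average rank 5.
Batch Y values → pooled ranks: 448→1, 731→3, 1444→5, 564→2
Rank sum = 1 + 3 + 5 + 2 = 11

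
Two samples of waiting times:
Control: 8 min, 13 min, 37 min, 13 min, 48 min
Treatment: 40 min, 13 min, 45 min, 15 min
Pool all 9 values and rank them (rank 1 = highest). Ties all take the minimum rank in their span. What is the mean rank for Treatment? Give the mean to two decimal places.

4.00

Sorted (descending): 48, 45, 40, 37, 15, 13, 13, 13, 8
The 3 values of 13 occupy positions 6–8 → each gets rank 6.
Treatment values → pooled ranks: 40→3, 13→6, 45→2, 15→5
Mean rank = (3 + 6 + 2 + 5) / 4 = 4.00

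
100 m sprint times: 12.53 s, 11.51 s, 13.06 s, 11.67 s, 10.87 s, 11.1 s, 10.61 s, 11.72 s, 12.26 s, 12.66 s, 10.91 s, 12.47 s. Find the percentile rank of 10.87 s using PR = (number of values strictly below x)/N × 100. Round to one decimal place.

N = 12.
Strictly below 10.87: 1. Equal to 10.87: 1.
PR = 1/12 × 100 = 8.3

8.3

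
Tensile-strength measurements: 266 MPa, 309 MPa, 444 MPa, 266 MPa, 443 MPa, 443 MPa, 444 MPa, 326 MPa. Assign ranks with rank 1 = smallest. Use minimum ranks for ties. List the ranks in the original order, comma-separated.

Sorted (ascending): 266, 266, 309, 326, 443, 443, 444, 444
The 2 values of 266 occupy positions 1–2 → each gets rank 1.
The 2 values of 443 occupy positions 5–6 → each gets rank 5.
The 2 values of 444 occupy positions 7–8 → each gets rank 7.

1, 3, 7, 1, 5, 5, 7, 4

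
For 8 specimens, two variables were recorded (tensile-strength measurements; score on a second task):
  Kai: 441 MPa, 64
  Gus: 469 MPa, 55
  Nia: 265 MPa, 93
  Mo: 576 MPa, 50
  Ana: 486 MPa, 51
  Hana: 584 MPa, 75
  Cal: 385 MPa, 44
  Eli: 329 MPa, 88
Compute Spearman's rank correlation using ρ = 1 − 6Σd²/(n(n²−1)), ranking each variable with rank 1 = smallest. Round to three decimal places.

-0.405

Ranks of variable 1: 4, 5, 1, 7, 6, 8, 3, 2
Ranks of variable 2: 5, 4, 8, 2, 3, 6, 1, 7
d = r₁ − r₂: -1, 1, -7, 5, 3, 2, 2, -5
d²: 1, 1, 49, 25, 9, 4, 4, 25; Σd² = 118
ρ = 1 − 6·118/(8·63) = 1 − 708/504 = -0.405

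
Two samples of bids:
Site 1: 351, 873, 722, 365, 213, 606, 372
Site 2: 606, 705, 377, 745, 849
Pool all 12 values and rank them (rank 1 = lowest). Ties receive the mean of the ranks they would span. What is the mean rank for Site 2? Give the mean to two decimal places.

Sorted (ascending): 213, 351, 365, 372, 377, 606, 606, 705, 722, 745, 849, 873
The 2 values of 606 occupy positions 6–7 → average rank (6+7)/2 = 6.5.
Site 2 values → pooled ranks: 606→6.5, 705→8, 377→5, 745→10, 849→11
Mean rank = (6.5 + 8 + 5 + 10 + 11) / 5 = 8.10

8.10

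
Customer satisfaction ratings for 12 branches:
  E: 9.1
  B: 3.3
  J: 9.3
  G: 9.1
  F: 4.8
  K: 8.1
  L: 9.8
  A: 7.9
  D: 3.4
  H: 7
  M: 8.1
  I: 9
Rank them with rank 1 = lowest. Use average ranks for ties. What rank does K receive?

6.5

Sorted (ascending): 3.3, 3.4, 4.8, 7, 7.9, 8.1, 8.1, 9, 9.1, 9.1, 9.3, 9.8
The 2 values of 8.1 occupy positions 6–7 → average rank (6+7)/2 = 6.5.
The 2 values of 9.1 occupy positions 9–10 → average rank (9+10)/2 = 9.5.
K has value 8.1 → rank 6.5.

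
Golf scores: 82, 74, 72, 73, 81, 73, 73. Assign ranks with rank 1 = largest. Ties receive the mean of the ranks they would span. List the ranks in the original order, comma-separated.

Sorted (descending): 82, 81, 74, 73, 73, 73, 72
The 3 values of 73 occupy positions 4–6 → average rank 5.

1, 3, 7, 5, 2, 5, 5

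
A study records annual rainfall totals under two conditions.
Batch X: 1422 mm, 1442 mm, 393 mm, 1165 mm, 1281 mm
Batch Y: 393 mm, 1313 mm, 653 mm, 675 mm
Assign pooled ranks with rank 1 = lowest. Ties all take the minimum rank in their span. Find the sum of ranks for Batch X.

Sorted (ascending): 393, 393, 653, 675, 1165, 1281, 1313, 1422, 1442
The 2 values of 393 occupy positions 1–2 → each gets rank 1.
Batch X values → pooled ranks: 1422→8, 1442→9, 393→1, 1165→5, 1281→6
Rank sum = 8 + 9 + 1 + 5 + 6 = 29

29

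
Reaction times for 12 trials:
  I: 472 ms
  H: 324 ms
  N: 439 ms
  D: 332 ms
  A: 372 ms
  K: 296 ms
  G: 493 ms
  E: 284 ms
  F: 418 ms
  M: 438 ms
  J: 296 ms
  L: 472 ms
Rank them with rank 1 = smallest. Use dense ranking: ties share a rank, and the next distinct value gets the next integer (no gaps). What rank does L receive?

9

Sorted (ascending): 284, 296, 296, 324, 332, 372, 418, 438, 439, 472, 472, 493
The 2 values of 296 share dense rank 2.
The 2 values of 472 share dense rank 9.
Remaining distinct values take the next consecutive integers.
L has value 472 ms → rank 9.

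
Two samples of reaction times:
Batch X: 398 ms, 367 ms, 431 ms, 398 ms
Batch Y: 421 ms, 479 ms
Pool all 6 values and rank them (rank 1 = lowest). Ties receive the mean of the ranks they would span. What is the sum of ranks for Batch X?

Sorted (ascending): 367, 398, 398, 421, 431, 479
The 2 values of 398 occupy positions 2–3 → average rank (2+3)/2 = 2.5.
Batch X values → pooled ranks: 398→2.5, 367→1, 431→5, 398→2.5
Rank sum = 2.5 + 1 + 5 + 2.5 = 11

11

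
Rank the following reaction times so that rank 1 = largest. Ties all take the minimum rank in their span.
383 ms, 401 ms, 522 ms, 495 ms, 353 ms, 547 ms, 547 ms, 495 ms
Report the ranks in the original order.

Sorted (descending): 547, 547, 522, 495, 495, 401, 383, 353
The 2 values of 547 occupy positions 1–2 → each gets rank 1.
The 2 values of 495 occupy positions 4–5 → each gets rank 4.

7, 6, 3, 4, 8, 1, 1, 4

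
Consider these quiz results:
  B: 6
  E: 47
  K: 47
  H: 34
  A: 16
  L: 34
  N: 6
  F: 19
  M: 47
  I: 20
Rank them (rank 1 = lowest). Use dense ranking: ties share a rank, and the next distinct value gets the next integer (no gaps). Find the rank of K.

6

Sorted (ascending): 6, 6, 16, 19, 20, 34, 34, 47, 47, 47
The 2 values of 6 share dense rank 1.
The 2 values of 34 share dense rank 5.
The 3 values of 47 share dense rank 6.
Remaining distinct values take the next consecutive integers.
K has value 47 → rank 6.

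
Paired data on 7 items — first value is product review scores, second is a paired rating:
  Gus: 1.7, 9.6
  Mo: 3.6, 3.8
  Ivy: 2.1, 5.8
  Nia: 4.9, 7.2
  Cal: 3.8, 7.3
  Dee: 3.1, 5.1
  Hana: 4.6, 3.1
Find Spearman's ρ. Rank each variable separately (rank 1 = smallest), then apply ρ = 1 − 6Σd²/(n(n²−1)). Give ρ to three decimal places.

-0.321

Ranks of variable 1: 1, 4, 2, 7, 5, 3, 6
Ranks of variable 2: 7, 2, 4, 5, 6, 3, 1
d = r₁ − r₂: -6, 2, -2, 2, -1, 0, 5
d²: 36, 4, 4, 4, 1, 0, 25; Σd² = 74
ρ = 1 − 6·74/(7·48) = 1 − 444/336 = -0.321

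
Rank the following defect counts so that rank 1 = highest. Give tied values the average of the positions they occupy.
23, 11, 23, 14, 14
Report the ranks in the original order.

1.5, 5, 1.5, 3.5, 3.5

Sorted (descending): 23, 23, 14, 14, 11
The 2 values of 23 occupy positions 1–2 → average rank (1+2)/2 = 1.5.
The 2 values of 14 occupy positions 3–4 → average rank (3+4)/2 = 3.5.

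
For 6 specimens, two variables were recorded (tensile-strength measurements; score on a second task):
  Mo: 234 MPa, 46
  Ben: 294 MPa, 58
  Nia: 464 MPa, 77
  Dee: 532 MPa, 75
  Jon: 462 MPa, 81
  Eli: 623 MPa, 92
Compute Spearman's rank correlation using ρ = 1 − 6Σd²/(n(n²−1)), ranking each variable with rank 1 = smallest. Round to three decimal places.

Ranks of variable 1: 1, 2, 4, 5, 3, 6
Ranks of variable 2: 1, 2, 4, 3, 5, 6
d = r₁ − r₂: 0, 0, 0, 2, -2, 0
d²: 0, 0, 0, 4, 4, 0; Σd² = 8
ρ = 1 − 6·8/(6·35) = 1 − 48/210 = 0.771

0.771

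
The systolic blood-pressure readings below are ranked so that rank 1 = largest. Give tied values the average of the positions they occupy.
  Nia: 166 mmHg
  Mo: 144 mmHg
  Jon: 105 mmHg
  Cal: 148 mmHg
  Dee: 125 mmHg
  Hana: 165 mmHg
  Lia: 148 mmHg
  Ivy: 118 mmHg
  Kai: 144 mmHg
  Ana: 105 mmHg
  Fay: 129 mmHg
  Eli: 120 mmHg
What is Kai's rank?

5.5

Sorted (descending): 166, 165, 148, 148, 144, 144, 129, 125, 120, 118, 105, 105
The 2 values of 148 occupy positions 3–4 → average rank (3+4)/2 = 3.5.
The 2 values of 144 occupy positions 5–6 → average rank (5+6)/2 = 5.5.
The 2 values of 105 occupy positions 11–12 → average rank (11+12)/2 = 11.5.
Kai has value 144 mmHg → rank 5.5.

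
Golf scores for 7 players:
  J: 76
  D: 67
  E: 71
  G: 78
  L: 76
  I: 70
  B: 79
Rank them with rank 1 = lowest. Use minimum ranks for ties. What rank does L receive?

Sorted (ascending): 67, 70, 71, 76, 76, 78, 79
The 2 values of 76 occupy positions 4–5 → each gets rank 4.
L has value 76 → rank 4.

4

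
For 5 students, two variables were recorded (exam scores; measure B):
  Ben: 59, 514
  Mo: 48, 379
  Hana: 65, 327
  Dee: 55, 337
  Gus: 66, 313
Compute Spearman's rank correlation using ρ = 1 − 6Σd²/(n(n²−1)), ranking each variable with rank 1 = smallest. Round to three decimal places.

-0.700

Ranks of variable 1: 3, 1, 4, 2, 5
Ranks of variable 2: 5, 4, 2, 3, 1
d = r₁ − r₂: -2, -3, 2, -1, 4
d²: 4, 9, 4, 1, 16; Σd² = 34
ρ = 1 − 6·34/(5·24) = 1 − 204/120 = -0.700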